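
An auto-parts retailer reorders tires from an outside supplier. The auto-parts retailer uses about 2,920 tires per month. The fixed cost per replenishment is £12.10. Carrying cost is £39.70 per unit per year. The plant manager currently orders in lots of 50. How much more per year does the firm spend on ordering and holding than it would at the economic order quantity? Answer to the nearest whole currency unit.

Annual demand D = 2,920 × 12 = 35,040.
EOQ = √(2DS/H) = √(2 × 35,040 × 12.1 / 39.7) ≈ 146.15.
Cost at Q* = (D/Q*)S + (Q*/2)H = √(2DSH) ≈ £5,802.10.
Cost at Q = 50: (35,040/50)×12.1 + (50/2)×39.7 = £8,479.68 + £992.50 = £9,472.18.
Excess = £9,472.18 − £5,802.10 = £3,670.08.

Extra cost ≈ £3,670 per year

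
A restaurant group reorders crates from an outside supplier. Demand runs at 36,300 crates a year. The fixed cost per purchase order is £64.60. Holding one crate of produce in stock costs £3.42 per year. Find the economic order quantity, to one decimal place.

EOQ = √(2DS / H) = √(2 × 36,300 × 64.6 / 3.42).
= √(4,689,960 / 3.42) = √1,371,333.3333 ≈ 1171.039.

Q* ≈ 1,171.0 crates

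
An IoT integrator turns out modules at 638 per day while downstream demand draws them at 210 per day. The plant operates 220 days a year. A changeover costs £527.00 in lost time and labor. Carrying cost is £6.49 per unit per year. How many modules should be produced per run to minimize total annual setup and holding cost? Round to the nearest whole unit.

Annual demand D = 210 × 220 = 46,200.
Production build-up factor (1 − d/p) = 1 − 210/638 = 0.6708.
Q* = √(2DS / (H(1 − d/p))) = √(2 × 46,200 × 527 / (6.49 × 0.6708)).
= √(48,694,800 / 4.3538) ≈ 3344.317.

Q* ≈ 3,344 modules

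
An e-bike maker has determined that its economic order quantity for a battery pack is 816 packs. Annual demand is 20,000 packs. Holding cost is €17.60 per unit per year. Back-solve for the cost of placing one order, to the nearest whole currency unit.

Squaring Q* = √(2DS/H) gives Q*² = 2DS/H.
From Q* = √(2DS/H): S = Q*²H / (2D) = 816² × 17.6 / (2 × 20,000) = 292.9766.

S ≈ €293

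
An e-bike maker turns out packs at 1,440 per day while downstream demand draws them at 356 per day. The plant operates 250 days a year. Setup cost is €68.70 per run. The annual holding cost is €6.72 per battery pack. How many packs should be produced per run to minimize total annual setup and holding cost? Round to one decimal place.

Q* ≈ 1,554.8 packs

Annual demand D = 356 × 250 = 89,000.
Production build-up factor (1 − d/p) = 1 − 356/1,440 = 0.7528.
Q* = √(2DS / (H(1 − d/p))) = √(2 × 89,000 × 68.7 / (6.72 × 0.7528)).
= √(12,228,600 / 5.0587) ≈ 1554.785.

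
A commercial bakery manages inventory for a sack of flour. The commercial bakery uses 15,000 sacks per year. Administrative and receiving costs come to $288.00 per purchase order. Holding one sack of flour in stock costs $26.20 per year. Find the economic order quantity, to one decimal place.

Q* ≈ 574.3 sacks

EOQ = √(2DS / H) = √(2 × 15,000 × 288 / 26.2).
= √(8,640,000 / 26.2) = √329,770.9924 ≈ 574.257.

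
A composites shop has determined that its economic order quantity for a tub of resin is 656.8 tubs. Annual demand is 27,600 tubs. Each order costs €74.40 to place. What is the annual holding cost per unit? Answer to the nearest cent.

Invert the EOQ relation Q*² = 2DS/H.
From Q* = √(2DS/H): H = 2DS / Q*² = 2 × 27,600 × 74.4 / 656.8² = 9.5202.

H ≈ €9.52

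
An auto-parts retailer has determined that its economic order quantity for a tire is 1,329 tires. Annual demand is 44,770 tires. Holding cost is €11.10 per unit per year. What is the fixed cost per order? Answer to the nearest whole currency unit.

Invert the EOQ relation Q*² = 2DS/H.
From Q* = √(2DS/H): S = Q*²H / (2D) = 1,329² × 11.1 / (2 × 44,770) = 218.9555.

S ≈ €219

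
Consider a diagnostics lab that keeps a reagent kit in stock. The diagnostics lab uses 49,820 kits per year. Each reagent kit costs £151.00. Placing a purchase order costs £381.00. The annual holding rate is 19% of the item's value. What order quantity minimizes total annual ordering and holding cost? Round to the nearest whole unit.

Holding cost H = 0.19 × £151.00 = £28.6900 per unit per year.
EOQ = √(2DS / H) = √(2 × 49,820 × 381 / 28.69).
= √(37,962,840 / 28.69) = √1,323,208.0864 ≈ 1150.308.

Q* ≈ 1,150 kits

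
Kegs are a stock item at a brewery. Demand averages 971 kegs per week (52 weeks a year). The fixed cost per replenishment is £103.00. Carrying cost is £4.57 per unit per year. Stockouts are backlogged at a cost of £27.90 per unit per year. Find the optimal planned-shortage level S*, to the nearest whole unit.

Annual demand D = 971 × 52 = 50,492.
With planned backorders, Q* = √(2DS/H) · √((H+B)/B).
√(2DS/H) = √(2 × 50,492 × 103 / 4.57) = 1508.644.
√((H+B)/B) = √((4.57+27.9)/27.9) = 1.0788.
Q* ≈ 1627.518.
S* = Q* · H/(H+B) = 1627.518 × 4.57/32.47 ≈ 229.066.

S* ≈ 229 kegs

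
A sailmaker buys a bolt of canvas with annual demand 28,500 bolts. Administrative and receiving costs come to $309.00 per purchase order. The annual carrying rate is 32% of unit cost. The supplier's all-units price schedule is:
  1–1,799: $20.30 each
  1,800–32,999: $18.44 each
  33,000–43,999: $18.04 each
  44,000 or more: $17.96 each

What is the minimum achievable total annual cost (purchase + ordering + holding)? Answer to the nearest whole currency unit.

TC* ≈ $535,743

Holding cost per unit per year at price C is H = 0.32·C.
Candidates are each tier's EOQ (if it falls in that tier) and each price-break quantity.
EOQ at $20.30 = 1646.6 (feasible in tier 1): TC = 28,500×$20.30 + (28,500/1646.6)×309 + (1646.6/2)×0.32×$20.30 = $589,246.45.
EOQ at $18.44 = 1727.7 < 1800, so use break Q=1800: TC = 28,500×$18.44 + (28,500/1800.0)×309 + (1800.0/2)×0.32×$18.44 = $535,743.22.
EOQ at $18.04 = 1746.7 < 33000, so use break Q=33000: TC = 28,500×$18.04 + (28,500/33000.0)×309 + (33000.0/2)×0.32×$18.04 = $609,658.06.
EOQ at $17.96 = 1750.6 < 44000, so use break Q=44000: TC = 28,500×$17.96 + (28,500/44000.0)×309 + (44000.0/2)×0.32×$17.96 = $638,498.55.
Lowest total cost among the candidates is at Q = 1800.0.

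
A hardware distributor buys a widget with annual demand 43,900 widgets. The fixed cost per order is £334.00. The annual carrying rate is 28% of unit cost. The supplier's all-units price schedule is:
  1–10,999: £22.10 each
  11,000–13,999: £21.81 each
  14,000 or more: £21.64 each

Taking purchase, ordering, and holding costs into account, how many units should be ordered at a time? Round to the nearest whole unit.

Q* ≈ 2,177 widgets

Holding cost per unit per year at price C is H = 0.28·C.
Candidates are each tier's EOQ (if it falls in that tier) and each price-break quantity.
EOQ at £22.10 = 2176.9 (feasible in tier 1): TC = 43,900×£22.10 + (43,900/2176.9)×334 + (2176.9/2)×0.28×£22.10 = £983,660.87.
EOQ at £21.81 = 2191.4 < 11000, so use break Q=11000: TC = 43,900×£21.81 + (43,900/11000.0)×334 + (11000.0/2)×0.28×£21.81 = £992,379.36.
EOQ at £21.64 = 2200.0 < 14000, so use break Q=14000: TC = 43,900×£21.64 + (43,900/14000.0)×334 + (14000.0/2)×0.28×£21.64 = £993,457.73.
Lowest total cost is £983,660.87 at Q = 2176.9.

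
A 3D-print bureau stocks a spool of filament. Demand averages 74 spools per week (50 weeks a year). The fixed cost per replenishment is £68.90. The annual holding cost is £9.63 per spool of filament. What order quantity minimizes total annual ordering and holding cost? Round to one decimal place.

Annual demand D = 74 × 50 = 3,700.
EOQ = √(2DS / H) = √(2 × 3,700 × 68.9 / 9.63).
= √(509,860 / 9.63) = √52,944.9637 ≈ 230.098.

Q* ≈ 230.1 spools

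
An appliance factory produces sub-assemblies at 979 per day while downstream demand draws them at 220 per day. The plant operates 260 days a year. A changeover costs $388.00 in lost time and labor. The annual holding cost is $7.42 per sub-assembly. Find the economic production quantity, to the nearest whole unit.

Annual demand D = 220 × 260 = 57,200.
Production build-up factor (1 − d/p) = 1 − 220/979 = 0.7753.
Q* = √(2DS / (H(1 − d/p))) = √(2 × 57,200 × 388 / (7.42 × 0.7753)).
= √(44,387,200 / 5.7526) ≈ 2777.777.

Q* ≈ 2,778 sub-assemblies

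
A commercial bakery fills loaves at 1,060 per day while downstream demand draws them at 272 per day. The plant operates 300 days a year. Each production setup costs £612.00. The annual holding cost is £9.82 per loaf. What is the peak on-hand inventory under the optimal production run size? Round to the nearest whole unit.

I_max ≈ 2,750 loaves

Annual demand D = 272 × 300 = 81,600.
Production build-up factor (1 − d/p) = 1 − 272/1,060 = 0.7434.
Q* = √(2DS / (H(1 − d/p))) = √(2 × 81,600 × 612 / (9.82 × 0.7434)).
= √(99,878,400 / 7.3002) ≈ 3698.877.
Maximum inventory = Q*(1 − d/p) = 3698.877 × 0.7434 ≈ 2749.731.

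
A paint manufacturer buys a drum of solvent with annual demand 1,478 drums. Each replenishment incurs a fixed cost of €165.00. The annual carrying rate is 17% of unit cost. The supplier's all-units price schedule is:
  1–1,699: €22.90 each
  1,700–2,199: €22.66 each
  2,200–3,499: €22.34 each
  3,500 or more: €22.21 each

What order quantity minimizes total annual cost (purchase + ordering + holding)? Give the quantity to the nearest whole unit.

Q* ≈ 354 drums

Holding cost per unit per year at price C is H = 0.17·C.
Candidates are each tier's EOQ (if it falls in that tier) and each price-break quantity.
EOQ at €22.90 = 354.0 (feasible in tier 1): TC = 1,478×€22.90 + (1,478/354.0)×165 + (354.0/2)×0.17×€22.90 = €35,224.16.
EOQ at €22.66 = 355.8 < 1700, so use break Q=1700: TC = 1,478×€22.66 + (1,478/1700.0)×165 + (1700.0/2)×0.17×€22.66 = €36,909.30.
EOQ at €22.34 = 358.4 < 2200, so use break Q=2200: TC = 1,478×€22.34 + (1,478/2200.0)×165 + (2200.0/2)×0.17×€22.34 = €37,306.95.
EOQ at €22.21 = 359.4 < 3500, so use break Q=3500: TC = 1,478×€22.21 + (1,478/3500.0)×165 + (3500.0/2)×0.17×€22.21 = €39,503.53.
Lowest total cost is €35,224.16 at Q = 354.0.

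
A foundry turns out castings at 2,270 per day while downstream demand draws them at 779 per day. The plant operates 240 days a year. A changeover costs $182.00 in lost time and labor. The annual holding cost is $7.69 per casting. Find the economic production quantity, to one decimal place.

Q* ≈ 3,670.6 castings

Annual demand D = 779 × 240 = 186,960.
Production build-up factor (1 − d/p) = 1 − 779/2,270 = 0.6568.
Q* = √(2DS / (H(1 − d/p))) = √(2 × 186,960 × 182 / (7.69 × 0.6568)).
= √(68,053,440 / 5.051) ≈ 3670.591.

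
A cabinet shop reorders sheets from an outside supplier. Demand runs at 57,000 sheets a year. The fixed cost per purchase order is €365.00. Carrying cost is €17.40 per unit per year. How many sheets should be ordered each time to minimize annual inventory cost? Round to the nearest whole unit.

EOQ = √(2DS / H) = √(2 × 57,000 × 365 / 17.4).
= √(41,610,000 / 17.4) = √2,391,379.3103 ≈ 1546.409.

Q* ≈ 1,546 sheets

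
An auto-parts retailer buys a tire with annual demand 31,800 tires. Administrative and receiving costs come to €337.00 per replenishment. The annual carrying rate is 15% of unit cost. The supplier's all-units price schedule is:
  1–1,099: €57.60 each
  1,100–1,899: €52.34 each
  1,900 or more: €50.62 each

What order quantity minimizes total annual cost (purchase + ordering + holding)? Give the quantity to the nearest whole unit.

Holding cost per unit per year at price C is H = 0.15·C.
Candidates are each tier's EOQ (if it falls in that tier) and each price-break quantity.
Tier 1 (€57.60): EOQ = 1575.0 exceeds tier's upper bound 1099, so this tier is dominated.
EOQ at €52.34 = 1652.3 (feasible in tier 2): TC = 31,800×€52.34 + (31,800/1652.3)×337 + (1652.3/2)×0.15×€52.34 = €1,677,383.97.
EOQ at €50.62 = 1680.1 < 1900, so use break Q=1900: TC = 31,800×€50.62 + (31,800/1900.0)×337 + (1900.0/2)×0.15×€50.62 = €1,622,569.67.
Lowest total cost is €1,622,569.67 at Q = 1900.0.

Q* ≈ 1,900 tires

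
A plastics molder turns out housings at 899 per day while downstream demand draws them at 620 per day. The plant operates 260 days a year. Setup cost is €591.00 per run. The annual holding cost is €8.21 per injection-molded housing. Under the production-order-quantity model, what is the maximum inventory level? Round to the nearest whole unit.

I_max ≈ 2,684 housings

Annual demand D = 620 × 260 = 161,200.
Production build-up factor (1 − d/p) = 1 − 620/899 = 0.3103.
Q* = √(2DS / (H(1 − d/p))) = √(2 × 161,200 × 591 / (8.21 × 0.3103)).
= √(190,538,400 / 2.5479) ≈ 8647.636.
Maximum inventory = Q*(1 − d/p) = 8647.636 × 0.3103 ≈ 2683.749.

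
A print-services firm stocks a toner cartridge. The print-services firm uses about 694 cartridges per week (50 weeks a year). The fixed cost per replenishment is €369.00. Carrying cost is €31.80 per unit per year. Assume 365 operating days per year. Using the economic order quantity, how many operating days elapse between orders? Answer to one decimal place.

Annual demand D = 694 × 50 = 34,700.
EOQ = √(2DS/H) = √(2 × 34,700 × 369 / 31.8) ≈ 897.39.
Cycle time = Q*/D × 365 = 897.39 / 34,700 × 365 ≈ 9.439 days.

T ≈ 9.4 days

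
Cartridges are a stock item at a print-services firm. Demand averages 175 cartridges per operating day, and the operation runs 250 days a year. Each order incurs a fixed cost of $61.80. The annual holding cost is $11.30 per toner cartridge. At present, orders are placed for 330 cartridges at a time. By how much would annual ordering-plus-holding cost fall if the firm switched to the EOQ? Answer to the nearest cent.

Annual demand D = 175 × 250 = 43,750.
EOQ = √(2DS/H) = √(2 × 43,750 × 61.8 / 11.3) ≈ 691.77.
Cost at Q* = (D/Q*)S + (Q*/2)H = √(2DSH) ≈ $7,816.95.
Cost at Q = 330: (43,750/330)×61.8 + (330/2)×11.3 = $8,193.18 + $1,864.50 = $10,057.68.
Excess = $10,057.68 − $7,816.95 = $2,240.73.

Extra cost ≈ $2,240.73 per year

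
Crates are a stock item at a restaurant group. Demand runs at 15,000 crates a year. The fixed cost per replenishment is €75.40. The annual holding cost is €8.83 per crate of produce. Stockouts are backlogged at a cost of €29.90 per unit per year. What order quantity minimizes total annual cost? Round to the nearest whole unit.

Q* ≈ 576 crates

With planned backorders, Q* = √(2DS/H) · √((H+B)/B).
√(2DS/H) = √(2 × 15,000 × 75.4 / 8.83) = 506.135.
√((H+B)/B) = √((8.83+29.9)/29.9) = 1.1381.
Q* ≈ 576.042.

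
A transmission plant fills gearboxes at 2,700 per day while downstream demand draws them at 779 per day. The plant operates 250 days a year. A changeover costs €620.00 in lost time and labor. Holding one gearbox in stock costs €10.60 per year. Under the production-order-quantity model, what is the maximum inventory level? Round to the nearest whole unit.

Annual demand D = 779 × 250 = 194,750.
Production build-up factor (1 − d/p) = 1 − 779/2,700 = 0.7115.
Q* = √(2DS / (H(1 − d/p))) = √(2 × 194,750 × 620 / (10.6 × 0.7115)).
= √(241,490,000 / 7.5417) ≈ 5658.676.
Maximum inventory = Q*(1 − d/p) = 5658.676 × 0.7115 ≈ 4026.043.

I_max ≈ 4,026 gearboxes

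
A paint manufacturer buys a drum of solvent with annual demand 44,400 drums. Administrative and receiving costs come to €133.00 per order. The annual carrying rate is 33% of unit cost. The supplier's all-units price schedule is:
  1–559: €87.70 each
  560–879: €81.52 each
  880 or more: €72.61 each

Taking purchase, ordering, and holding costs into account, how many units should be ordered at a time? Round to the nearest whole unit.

Q* ≈ 880 drums

Holding cost per unit per year at price C is H = 0.33·C.
For each price level, check whether its EOQ is feasible; otherwise the best quantity at that price is the breakpoint.
Tier 1 (€87.70): EOQ = 638.8 exceeds tier's upper bound 559, so this tier is dominated.
EOQ at €81.52 = 662.6 (feasible in tier 2): TC = 44,400×€81.52 + (44,400/662.6)×133 + (662.6/2)×0.33×€81.52 = €3,637,312.66.
EOQ at €72.61 = 702.1 < 880, so use break Q=880: TC = 44,400×€72.61 + (44,400/880.0)×133 + (880.0/2)×0.33×€72.61 = €3,241,137.43.
Lowest total cost is €3,241,137.43 at Q = 880.0.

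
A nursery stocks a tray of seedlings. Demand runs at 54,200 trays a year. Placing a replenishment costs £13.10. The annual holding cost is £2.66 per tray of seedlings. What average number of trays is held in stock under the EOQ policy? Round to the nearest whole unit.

Average inventory ≈ 365 trays

Q* = √(2DS/H) = √(2 × 54,200 × 13.1 / 2.66) ≈ 730.65.
Average inventory = Q*/2 ≈ 730.65 / 2 = 365.325.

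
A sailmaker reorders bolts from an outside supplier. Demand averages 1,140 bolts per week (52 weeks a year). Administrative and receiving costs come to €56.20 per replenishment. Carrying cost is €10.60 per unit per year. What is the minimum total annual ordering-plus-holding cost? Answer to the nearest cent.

Annual demand D = 1,140 × 52 = 59,280.
Q* = √(2DS/H) = √(2 × 59,280 × 56.2 / 10.6) ≈ 792.84.
At the optimum the two cost components are equal, so total cost = 2·(Q*/2)H = Q*·H.
Minimum total = √(2DSH) = √(2 × 59,280 × 56.2 × 10.6) ≈ 8404.080.

TC* ≈ €8,404.08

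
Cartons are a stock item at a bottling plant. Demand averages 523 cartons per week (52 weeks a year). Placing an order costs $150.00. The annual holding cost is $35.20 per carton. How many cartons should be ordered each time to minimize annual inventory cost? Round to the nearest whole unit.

Q* ≈ 481 cartons

Annual demand D = 523 × 52 = 27,196.
EOQ = √(2DS / H) = √(2 × 27,196 × 150 / 35.2).
= √(8,158,800 / 35.2) = √231,784.0909 ≈ 481.440.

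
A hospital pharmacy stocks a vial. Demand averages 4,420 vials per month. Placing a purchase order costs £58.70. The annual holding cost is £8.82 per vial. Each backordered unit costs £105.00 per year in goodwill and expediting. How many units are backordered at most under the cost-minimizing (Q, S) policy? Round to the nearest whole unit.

S* ≈ 68 vials

Annual demand D = 4,420 × 12 = 53,040.
With planned backorders, Q* = √(2DS/H) · √((H+B)/B).
√(2DS/H) = √(2 × 53,040 × 58.7 / 8.82) = 840.236.
√((H+B)/B) = √((8.82+105)/105) = 1.0412.
Q* ≈ 874.815.
S* = Q* · H/(H+B) = 874.815 × 8.82/113.82 ≈ 67.790.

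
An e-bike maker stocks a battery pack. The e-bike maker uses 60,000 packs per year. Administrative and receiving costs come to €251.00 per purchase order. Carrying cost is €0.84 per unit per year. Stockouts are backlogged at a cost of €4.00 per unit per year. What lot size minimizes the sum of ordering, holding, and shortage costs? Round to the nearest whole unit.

With planned backorders, Q* = √(2DS/H) · √((H+B)/B).
√(2DS/H) = √(2 × 60,000 × 251 / 0.84) = 5988.083.
√((H+B)/B) = √((0.84+4)/4) = 1.1000.
Q* ≈ 6586.892.

Q* ≈ 6,587 packs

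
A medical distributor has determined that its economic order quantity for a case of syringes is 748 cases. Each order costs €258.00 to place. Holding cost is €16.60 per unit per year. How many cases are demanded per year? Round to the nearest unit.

D ≈ 18,000 cases per year

The basic EOQ model gives Q* = √(2DS/H); rearrange for the unknown.
From Q* = √(2DS/H): D = Q*²H / (2S) = 748² × 16.6 / (2 × 258) = 17999.547.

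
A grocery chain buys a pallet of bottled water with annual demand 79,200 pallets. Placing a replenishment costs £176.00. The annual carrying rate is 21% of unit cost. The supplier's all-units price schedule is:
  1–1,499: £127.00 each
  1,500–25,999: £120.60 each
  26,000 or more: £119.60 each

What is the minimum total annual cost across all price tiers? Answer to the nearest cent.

Holding cost per unit per year at price C is H = 0.21·C.
Candidates are each tier's EOQ (if it falls in that tier) and each price-break quantity.
EOQ at £127.00 = 1022.4 (feasible in tier 1): TC = 79,200×£127.00 + (79,200/1022.4)×176 + (1022.4/2)×0.21×£127.00 = £10,085,667.51.
EOQ at £120.60 = 1049.2 < 1500, so use break Q=1500: TC = 79,200×£120.60 + (79,200/1500.0)×176 + (1500.0/2)×0.21×£120.60 = £9,579,807.30.
EOQ at £119.60 = 1053.6 < 26000, so use break Q=26000: TC = 79,200×£119.60 + (79,200/26000.0)×176 + (26000.0/2)×0.21×£119.60 = £9,799,364.12.
Lowest total cost among the candidates is at Q = 1500.0.

TC* ≈ £9,579,807.30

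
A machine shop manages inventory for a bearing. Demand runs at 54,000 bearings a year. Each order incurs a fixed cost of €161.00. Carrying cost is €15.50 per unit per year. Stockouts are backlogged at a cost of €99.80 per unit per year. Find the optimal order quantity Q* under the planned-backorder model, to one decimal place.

With planned backorders, Q* = √(2DS/H) · √((H+B)/B).
√(2DS/H) = √(2 × 54,000 × 161 / 15.5) = 1059.154.
√((H+B)/B) = √((15.5+99.8)/99.8) = 1.0749.
Q* ≈ 1138.435.

Q* ≈ 1,138.4 bearings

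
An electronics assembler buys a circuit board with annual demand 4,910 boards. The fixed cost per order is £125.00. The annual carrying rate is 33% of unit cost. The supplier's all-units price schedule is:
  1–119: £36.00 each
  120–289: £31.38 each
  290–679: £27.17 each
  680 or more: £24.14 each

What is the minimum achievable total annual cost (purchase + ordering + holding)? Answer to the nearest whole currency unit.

Holding cost per unit per year at price C is H = 0.33·C.
Candidates are each tier's EOQ (if it falls in that tier) and each price-break quantity.
Tier 1 (£36.00): EOQ = 321.4 exceeds tier's upper bound 119, so this tier is dominated.
Tier 2 (£31.38): EOQ = 344.3 exceeds tier's upper bound 289, so this tier is dominated.
EOQ at £27.17 = 370.0 (feasible in tier 3): TC = 4,910×£27.17 + (4,910/370.0)×125 + (370.0/2)×0.33×£27.17 = £136,722.21.
EOQ at £24.14 = 392.5 < 680, so use break Q=680: TC = 4,910×£24.14 + (4,910/680.0)×125 + (680.0/2)×0.33×£24.14 = £122,138.48.
Lowest total cost among the candidates is at Q = 680.0.

TC* ≈ £122,138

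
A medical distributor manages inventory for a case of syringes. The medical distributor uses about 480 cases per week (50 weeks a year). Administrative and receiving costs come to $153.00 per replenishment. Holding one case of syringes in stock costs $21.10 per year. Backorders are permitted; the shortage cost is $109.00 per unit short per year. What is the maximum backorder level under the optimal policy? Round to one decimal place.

Annual demand D = 480 × 50 = 24,000.
With planned backorders, Q* = √(2DS/H) · √((H+B)/B).
√(2DS/H) = √(2 × 24,000 × 153 / 21.1) = 589.963.
√((H+B)/B) = √((21.1+109)/109) = 1.0925.
Q* ≈ 644.541.
S* = Q* · H/(H+B) = 644.541 × 21.1/130.1 ≈ 104.534.

S* ≈ 104.5 cases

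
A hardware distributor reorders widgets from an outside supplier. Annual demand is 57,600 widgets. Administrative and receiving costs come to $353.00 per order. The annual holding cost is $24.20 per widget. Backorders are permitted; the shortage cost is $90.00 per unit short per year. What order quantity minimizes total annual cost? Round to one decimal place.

Q* ≈ 1,460.2 widgets

With planned backorders, Q* = √(2DS/H) · √((H+B)/B).
√(2DS/H) = √(2 × 57,600 × 353 / 24.2) = 1296.301.
√((H+B)/B) = √((24.2+90)/90) = 1.1264.
Q* ≈ 1460.218.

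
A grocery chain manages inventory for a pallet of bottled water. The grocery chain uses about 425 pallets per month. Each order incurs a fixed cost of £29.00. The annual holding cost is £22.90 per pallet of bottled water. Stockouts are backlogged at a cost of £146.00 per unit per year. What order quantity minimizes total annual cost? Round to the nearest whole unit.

Q* ≈ 122 pallets

Annual demand D = 425 × 12 = 5,100.
With planned backorders, Q* = √(2DS/H) · √((H+B)/B).
√(2DS/H) = √(2 × 5,100 × 29 / 22.9) = 113.653.
√((H+B)/B) = √((22.9+146)/146) = 1.0756.
Q* ≈ 122.242.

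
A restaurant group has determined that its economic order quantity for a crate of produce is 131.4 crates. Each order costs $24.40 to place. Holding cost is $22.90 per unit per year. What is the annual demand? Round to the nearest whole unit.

The basic EOQ model gives Q* = √(2DS/H); rearrange for the unknown.
From Q* = √(2DS/H): D = Q*²H / (2S) = 131.4² × 22.9 / (2 × 24.4) = 8102.264.

D ≈ 8,102 crates per year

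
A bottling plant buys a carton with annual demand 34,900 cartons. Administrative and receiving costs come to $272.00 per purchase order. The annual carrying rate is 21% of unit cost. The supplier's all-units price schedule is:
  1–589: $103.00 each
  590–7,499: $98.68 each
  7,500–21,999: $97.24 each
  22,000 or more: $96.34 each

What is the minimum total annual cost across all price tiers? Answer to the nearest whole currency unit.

TC* ≈ $3,463,767

Holding cost per unit per year at price C is H = 0.21·C.
For each price level, check whether its EOQ is feasible; otherwise the best quantity at that price is the breakpoint.
Tier 1 ($103.00): EOQ = 936.9 exceeds tier's upper bound 589, so this tier is dominated.
EOQ at $98.68 = 957.2 (feasible in tier 2): TC = 34,900×$98.68 + (34,900/957.2)×272 + (957.2/2)×0.21×$98.68 = $3,463,767.19.
EOQ at $97.24 = 964.2 < 7500, so use break Q=7500: TC = 34,900×$97.24 + (34,900/7500.0)×272 + (7500.0/2)×0.21×$97.24 = $3,471,518.21.
EOQ at $96.34 = 968.7 < 22000, so use break Q=22000: TC = 34,900×$96.34 + (34,900/22000.0)×272 + (22000.0/2)×0.21×$96.34 = $3,585,242.89.
Lowest total cost among the candidates is at Q = 957.2.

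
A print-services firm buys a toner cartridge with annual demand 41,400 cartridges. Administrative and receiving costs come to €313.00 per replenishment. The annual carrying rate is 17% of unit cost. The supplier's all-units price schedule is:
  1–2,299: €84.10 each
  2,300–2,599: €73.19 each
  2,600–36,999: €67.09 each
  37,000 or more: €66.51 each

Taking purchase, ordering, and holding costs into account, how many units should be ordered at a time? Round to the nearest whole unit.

Q* ≈ 2,600 cartridges

Holding cost per unit per year at price C is H = 0.17·C.
Candidates are each tier's EOQ (if it falls in that tier) and each price-break quantity.
EOQ at €84.10 = 1346.4 (feasible in tier 1): TC = 41,400×€84.10 + (41,400/1346.4)×313 + (1346.4/2)×0.17×€84.10 = €3,500,989.07.
EOQ at €73.19 = 1443.2 < 2300, so use break Q=2300: TC = 41,400×€73.19 + (41,400/2300.0)×313 + (2300.0/2)×0.17×€73.19 = €3,050,008.65.
EOQ at €67.09 = 1507.4 < 2600, so use break Q=2600: TC = 41,400×€67.09 + (41,400/2600.0)×313 + (2600.0/2)×0.17×€67.09 = €2,797,336.81.
EOQ at €66.51 = 1514.0 < 37000, so use break Q=37000: TC = 41,400×€66.51 + (41,400/37000.0)×313 + (37000.0/2)×0.17×€66.51 = €2,963,038.17.
Lowest total cost is €2,797,336.81 at Q = 2600.0.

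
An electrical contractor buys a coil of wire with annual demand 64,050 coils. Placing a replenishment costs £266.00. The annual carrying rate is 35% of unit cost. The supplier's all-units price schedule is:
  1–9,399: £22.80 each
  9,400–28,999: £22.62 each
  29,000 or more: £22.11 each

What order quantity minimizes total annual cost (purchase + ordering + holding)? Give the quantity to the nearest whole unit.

Q* ≈ 2,066 coils

Holding cost per unit per year at price C is H = 0.35·C.
Evaluate total cost at each tier's feasible EOQ or, if the EOQ is below the tier, at the tier's minimum quantity.
EOQ at £22.80 = 2066.4 (feasible in tier 1): TC = 64,050×£22.80 + (64,050/2066.4)×266 + (2066.4/2)×0.35×£22.80 = £1,476,829.85.
EOQ at £22.62 = 2074.6 < 9400, so use break Q=9400: TC = 64,050×£22.62 + (64,050/9400.0)×266 + (9400.0/2)×0.35×£22.62 = £1,487,833.38.
EOQ at £22.11 = 2098.4 < 29000, so use break Q=29000: TC = 64,050×£22.11 + (64,050/29000.0)×266 + (29000.0/2)×0.35×£22.11 = £1,528,941.24.
Lowest total cost is £1,476,829.85 at Q = 2066.4.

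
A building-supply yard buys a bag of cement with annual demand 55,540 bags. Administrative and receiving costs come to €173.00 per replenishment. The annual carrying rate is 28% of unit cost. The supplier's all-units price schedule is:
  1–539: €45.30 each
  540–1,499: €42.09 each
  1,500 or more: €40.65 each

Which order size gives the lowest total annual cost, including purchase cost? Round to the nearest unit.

Holding cost per unit per year at price C is H = 0.28·C.
For each price level, check whether its EOQ is feasible; otherwise the best quantity at that price is the breakpoint.
Tier 1 (€45.30): EOQ = 1230.9 exceeds tier's upper bound 539, so this tier is dominated.
EOQ at €42.09 = 1276.9 (feasible in tier 2): TC = 55,540×€42.09 + (55,540/1276.9)×173 + (1276.9/2)×0.28×€42.09 = €2,352,727.66.
EOQ at €40.65 = 1299.4 < 1500, so use break Q=1500: TC = 55,540×€40.65 + (55,540/1500.0)×173 + (1500.0/2)×0.28×€40.65 = €2,272,643.11.
Lowest total cost is €2,272,643.11 at Q = 1500.0.

Q* ≈ 1,500 bags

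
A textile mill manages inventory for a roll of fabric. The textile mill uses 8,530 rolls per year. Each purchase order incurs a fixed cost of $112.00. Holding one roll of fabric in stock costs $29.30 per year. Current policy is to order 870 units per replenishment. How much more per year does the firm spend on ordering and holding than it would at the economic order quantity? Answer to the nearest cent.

Extra cost ≈ $6,361.36 per year

EOQ = √(2DS/H) = √(2 × 8,530 × 112 / 29.3) ≈ 255.37.
Cost at Q* = (D/Q*)S + (Q*/2)H = √(2DSH) ≈ $7,482.25.
Cost at Q = 870: (8,530/870)×112 + (870/2)×29.3 = $1,098.11 + $12,745.50 = $13,843.61.
Excess = $13,843.61 − $7,482.25 = $6,361.36.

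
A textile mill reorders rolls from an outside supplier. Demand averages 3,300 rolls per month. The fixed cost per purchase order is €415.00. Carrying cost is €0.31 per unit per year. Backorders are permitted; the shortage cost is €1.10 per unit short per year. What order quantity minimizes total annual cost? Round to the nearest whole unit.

Q* ≈ 11,658 rolls

Annual demand D = 3,300 × 12 = 39,600.
With planned backorders, Q* = √(2DS/H) · √((H+B)/B).
√(2DS/H) = √(2 × 39,600 × 415 / 0.31) = 10296.883.
√((H+B)/B) = √((0.31+1.1)/1.1) = 1.1322.
Q* ≈ 11657.865.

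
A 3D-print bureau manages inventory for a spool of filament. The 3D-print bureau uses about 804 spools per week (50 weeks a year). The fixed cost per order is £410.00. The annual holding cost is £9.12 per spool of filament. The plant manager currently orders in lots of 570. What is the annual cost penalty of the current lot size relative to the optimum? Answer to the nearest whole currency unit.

Annual demand D = 804 × 50 = 40,200.
EOQ = √(2DS/H) = √(2 × 40,200 × 410 / 9.12) ≈ 1901.18.
Cost at Q* = (D/Q*)S + (Q*/2)H = √(2DSH) ≈ £17,338.73.
Cost at Q = 570: (40,200/570)×410 + (570/2)×9.12 = £28,915.79 + £2,599.20 = £31,514.99.
Excess = £31,514.99 − £17,338.73 = £14,176.26.

Extra cost ≈ £14,176 per year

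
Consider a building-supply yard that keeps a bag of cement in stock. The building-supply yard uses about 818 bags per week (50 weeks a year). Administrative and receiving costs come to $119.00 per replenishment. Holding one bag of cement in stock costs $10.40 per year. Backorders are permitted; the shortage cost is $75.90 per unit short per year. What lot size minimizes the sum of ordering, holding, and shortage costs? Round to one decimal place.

Q* ≈ 1,031.6 bags

Annual demand D = 818 × 50 = 40,900.
With planned backorders, Q* = √(2DS/H) · √((H+B)/B).
√(2DS/H) = √(2 × 40,900 × 119 / 10.4) = 967.461.
√((H+B)/B) = √((10.4+75.9)/75.9) = 1.0663.
Q* ≈ 1031.616.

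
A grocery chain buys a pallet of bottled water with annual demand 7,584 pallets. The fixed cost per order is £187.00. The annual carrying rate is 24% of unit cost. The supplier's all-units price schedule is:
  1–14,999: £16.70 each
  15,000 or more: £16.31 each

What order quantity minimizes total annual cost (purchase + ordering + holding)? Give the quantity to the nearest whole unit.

Holding cost per unit per year at price C is H = 0.24·C.
For each price level, check whether its EOQ is feasible; otherwise the best quantity at that price is the breakpoint.
EOQ at £16.70 = 841.2 (feasible in tier 1): TC = 7,584×£16.70 + (7,584/841.2)×187 + (841.2/2)×0.24×£16.70 = £130,024.50.
EOQ at £16.31 = 851.2 < 15000, so use break Q=15000: TC = 7,584×£16.31 + (7,584/15000.0)×187 + (15000.0/2)×0.24×£16.31 = £153,147.59.
Lowest total cost is £130,024.50 at Q = 841.2.

Q* ≈ 841 pallets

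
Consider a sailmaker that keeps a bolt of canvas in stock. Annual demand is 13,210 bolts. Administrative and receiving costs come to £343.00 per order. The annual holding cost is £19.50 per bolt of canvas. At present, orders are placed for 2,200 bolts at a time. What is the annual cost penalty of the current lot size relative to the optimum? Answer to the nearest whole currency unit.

EOQ = √(2DS/H) = √(2 × 13,210 × 343 / 19.5) ≈ 681.70.
Cost at Q* = (D/Q*)S + (Q*/2)H = √(2DSH) ≈ £13,293.24.
Cost at Q = 2,200: (13,210/2,200)×343 + (2,200/2)×19.5 = £2,059.56 + £21,450.00 = £23,509.56.
Excess = £23,509.56 − £13,293.24 = £10,216.32.

Extra cost ≈ £10,216 per year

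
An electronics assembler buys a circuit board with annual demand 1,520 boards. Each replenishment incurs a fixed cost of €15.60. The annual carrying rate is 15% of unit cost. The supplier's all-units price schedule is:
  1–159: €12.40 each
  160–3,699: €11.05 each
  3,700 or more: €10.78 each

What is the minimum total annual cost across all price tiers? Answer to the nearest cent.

Holding cost per unit per year at price C is H = 0.15·C.
For each price level, check whether its EOQ is feasible; otherwise the best quantity at that price is the breakpoint.
Tier 1 (€12.40): EOQ = 159.7 exceeds tier's upper bound 159, so this tier is dominated.
EOQ at €11.05 = 169.2 (feasible in tier 2): TC = 1,520×€11.05 + (1,520/169.2)×15.6 + (169.2/2)×0.15×€11.05 = €17,076.37.
EOQ at €10.78 = 171.3 < 3700, so use break Q=3700: TC = 1,520×€10.78 + (1,520/3700.0)×15.6 + (3700.0/2)×0.15×€10.78 = €19,383.46.
Lowest total cost among the candidates is at Q = 169.2.

TC* ≈ €17,076.37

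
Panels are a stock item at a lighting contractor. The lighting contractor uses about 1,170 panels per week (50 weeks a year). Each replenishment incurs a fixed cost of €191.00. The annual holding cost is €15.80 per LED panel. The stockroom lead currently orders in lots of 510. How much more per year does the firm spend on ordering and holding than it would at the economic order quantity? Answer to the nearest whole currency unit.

Annual demand D = 1,170 × 50 = 58,500.
EOQ = √(2DS/H) = √(2 × 58,500 × 191 / 15.8) ≈ 1189.27.
Cost at Q* = (D/Q*)S + (Q*/2)H = √(2DSH) ≈ €18,790.49.
Cost at Q = 510: (58,500/510)×191 + (510/2)×15.8 = €21,908.82 + €4,029.00 = €25,937.82.
Excess = €25,937.82 − €18,790.49 = €7,147.33.

Extra cost ≈ €7,147 per year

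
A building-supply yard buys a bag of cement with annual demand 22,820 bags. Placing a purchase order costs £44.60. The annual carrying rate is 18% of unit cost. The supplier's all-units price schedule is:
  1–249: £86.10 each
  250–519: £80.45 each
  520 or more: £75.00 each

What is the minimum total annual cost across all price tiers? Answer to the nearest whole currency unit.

Holding cost per unit per year at price C is H = 0.18·C.
For each price level, check whether its EOQ is feasible; otherwise the best quantity at that price is the breakpoint.
Tier 1 (£86.10): EOQ = 362.4 exceeds tier's upper bound 249, so this tier is dominated.
EOQ at £80.45 = 374.9 (feasible in tier 2): TC = 22,820×£80.45 + (22,820/374.9)×44.6 + (374.9/2)×0.18×£80.45 = £1,841,298.25.
EOQ at £75.00 = 388.3 < 520, so use break Q=520: TC = 22,820×£75.00 + (22,820/520.0)×44.6 + (520.0/2)×0.18×£75.00 = £1,716,967.25.
Lowest total cost among the candidates is at Q = 520.0.

TC* ≈ £1,716,967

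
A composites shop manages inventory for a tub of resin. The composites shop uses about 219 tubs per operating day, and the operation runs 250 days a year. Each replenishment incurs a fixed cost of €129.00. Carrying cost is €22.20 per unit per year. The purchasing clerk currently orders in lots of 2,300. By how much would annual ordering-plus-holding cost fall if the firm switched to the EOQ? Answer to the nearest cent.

Annual demand D = 219 × 250 = 54,750.
EOQ = √(2DS/H) = √(2 × 54,750 × 129 / 22.2) ≈ 797.67.
Cost at Q* = (D/Q*)S + (Q*/2)H = √(2DSH) ≈ €17,708.36.
Cost at Q = 2,300: (54,750/2,300)×129 + (2,300/2)×22.2 = €3,070.76 + €25,530.00 = €28,600.76.
Excess = €28,600.76 − €17,708.36 = €10,892.40.

Extra cost ≈ €10,892.40 per year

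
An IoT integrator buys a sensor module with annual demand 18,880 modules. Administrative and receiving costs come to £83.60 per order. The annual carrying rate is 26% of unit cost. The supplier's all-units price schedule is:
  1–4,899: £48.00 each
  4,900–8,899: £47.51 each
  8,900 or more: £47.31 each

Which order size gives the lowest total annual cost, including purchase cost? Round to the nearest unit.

Holding cost per unit per year at price C is H = 0.26·C.
Evaluate total cost at each tier's feasible EOQ or, if the EOQ is below the tier, at the tier's minimum quantity.
EOQ at £48.00 = 502.9 (feasible in tier 1): TC = 18,880×£48.00 + (18,880/502.9)×83.6 + (502.9/2)×0.26×£48.00 = £912,516.63.
EOQ at £47.51 = 505.5 < 4900, so use break Q=4900: TC = 18,880×£47.51 + (18,880/4900.0)×83.6 + (4900.0/2)×0.26×£47.51 = £927,574.79.
EOQ at £47.31 = 506.6 < 8900, so use break Q=8900: TC = 18,880×£47.31 + (18,880/8900.0)×83.6 + (8900.0/2)×0.26×£47.31 = £948,127.81.
Lowest total cost is £912,516.63 at Q = 502.9.

Q* ≈ 503 modules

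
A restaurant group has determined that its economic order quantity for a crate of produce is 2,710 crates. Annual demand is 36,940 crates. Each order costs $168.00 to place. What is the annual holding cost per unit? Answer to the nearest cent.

H ≈ $1.69

The basic EOQ model gives Q* = √(2DS/H); rearrange for the unknown.
From Q* = √(2DS/H): H = 2DS / Q*² = 2 × 36,940 × 168 / 2,710² = 1.6900.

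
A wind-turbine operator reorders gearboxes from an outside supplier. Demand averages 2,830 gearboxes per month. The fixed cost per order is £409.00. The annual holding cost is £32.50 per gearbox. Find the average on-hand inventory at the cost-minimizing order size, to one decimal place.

Annual demand D = 2,830 × 12 = 33,960.
The optimal lot size = √(2DS/H) = √(2 × 33,960 × 409 / 32.5) ≈ 924.53.
Average inventory = Q*/2 ≈ 924.53 / 2 = 462.263.

Average inventory ≈ 462.3 gearboxes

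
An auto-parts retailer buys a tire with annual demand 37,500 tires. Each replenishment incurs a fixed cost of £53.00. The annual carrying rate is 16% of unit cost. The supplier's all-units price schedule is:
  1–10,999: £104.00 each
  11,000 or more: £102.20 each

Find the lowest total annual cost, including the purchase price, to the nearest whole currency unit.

Holding cost per unit per year at price C is H = 0.16·C.
Candidates are each tier's EOQ (if it falls in that tier) and each price-break quantity.
EOQ at £104.00 = 488.8 (feasible in tier 1): TC = 37,500×£104.00 + (37,500/488.8)×53 + (488.8/2)×0.16×£104.00 = £3,908,132.90.
EOQ at £102.20 = 493.0 < 11000, so use break Q=11000: TC = 37,500×£102.20 + (37,500/11000.0)×53 + (11000.0/2)×0.16×£102.20 = £3,922,616.68.
Lowest total cost among the candidates is at Q = 488.8.

TC* ≈ £3,908,133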